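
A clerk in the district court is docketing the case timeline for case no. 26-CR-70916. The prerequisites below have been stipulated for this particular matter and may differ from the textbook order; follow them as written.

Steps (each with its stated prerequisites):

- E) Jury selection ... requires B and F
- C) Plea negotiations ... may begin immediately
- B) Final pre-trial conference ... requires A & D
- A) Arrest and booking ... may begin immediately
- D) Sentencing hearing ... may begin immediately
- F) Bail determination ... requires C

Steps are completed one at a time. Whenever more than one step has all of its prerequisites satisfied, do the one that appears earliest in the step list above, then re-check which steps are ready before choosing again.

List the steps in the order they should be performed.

C A D B F E

C, A and D have no prerequisites; C is listed earlier, so C is first.
F now also ready, so the ready set is {A, D, F}; A is listed earlier → A.
D and F are both available; D is listed earlier → D.
B and F are both available; B is listed earlier → B.
That leaves F as the only ready step → F.
E is the only step now ready → E.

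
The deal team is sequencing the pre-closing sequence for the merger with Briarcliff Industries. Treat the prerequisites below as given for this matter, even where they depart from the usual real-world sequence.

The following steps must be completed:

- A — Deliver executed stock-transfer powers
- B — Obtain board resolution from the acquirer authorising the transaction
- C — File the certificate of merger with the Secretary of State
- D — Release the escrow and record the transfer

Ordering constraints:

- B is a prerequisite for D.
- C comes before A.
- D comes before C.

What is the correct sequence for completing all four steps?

B has no prerequisites → B first.
D needed B, now all done → D.
Next only C has its prerequisites met → C.
A needed C, now all done → A.

B, D, C, A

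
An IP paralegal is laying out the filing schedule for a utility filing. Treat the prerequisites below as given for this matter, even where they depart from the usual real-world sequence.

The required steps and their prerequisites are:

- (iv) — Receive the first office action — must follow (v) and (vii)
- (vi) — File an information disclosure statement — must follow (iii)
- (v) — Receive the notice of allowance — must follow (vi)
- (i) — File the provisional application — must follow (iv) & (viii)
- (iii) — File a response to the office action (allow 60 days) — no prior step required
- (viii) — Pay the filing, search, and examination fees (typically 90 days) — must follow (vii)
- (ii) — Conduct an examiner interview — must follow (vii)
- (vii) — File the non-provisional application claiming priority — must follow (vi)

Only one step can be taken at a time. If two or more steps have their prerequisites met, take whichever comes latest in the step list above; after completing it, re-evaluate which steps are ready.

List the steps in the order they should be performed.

(iii) is the only step with nothing outstanding, so it goes first.
That leaves (vi) as the only ready step → (vi).
Now (vii) and (v) have their prerequisites met. (vii) is listed later, so (vii) next.
(ii) and (viii) now also ready, so the ready set is {(ii), (viii), (v)}; (ii) is listed later → (ii).
Now (viii) and (v) have their prerequisites met. (viii) is listed later, so (viii) next.
(v) is the only step now ready → (v).
(iv) needed (vii) and (v), now all done → (iv).
Next only (i) has its prerequisites met → (i).

(iii) (vi) (vii) (ii) (viii) (v) (iv) (i)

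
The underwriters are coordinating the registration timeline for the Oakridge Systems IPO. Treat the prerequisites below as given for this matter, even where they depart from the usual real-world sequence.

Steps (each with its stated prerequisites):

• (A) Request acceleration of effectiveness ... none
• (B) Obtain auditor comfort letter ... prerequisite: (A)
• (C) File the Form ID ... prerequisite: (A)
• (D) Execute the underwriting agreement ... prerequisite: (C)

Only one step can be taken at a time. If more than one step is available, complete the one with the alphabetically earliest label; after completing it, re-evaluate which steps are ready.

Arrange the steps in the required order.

(A) → (B) → (C) → (D)

(A) is the only step with nothing outstanding, so it goes first.
(B) and (C) are both available; (B) has the earlier label → (B).
(C) is the only step now ready → (C).
(D) is the only step now ready → (D).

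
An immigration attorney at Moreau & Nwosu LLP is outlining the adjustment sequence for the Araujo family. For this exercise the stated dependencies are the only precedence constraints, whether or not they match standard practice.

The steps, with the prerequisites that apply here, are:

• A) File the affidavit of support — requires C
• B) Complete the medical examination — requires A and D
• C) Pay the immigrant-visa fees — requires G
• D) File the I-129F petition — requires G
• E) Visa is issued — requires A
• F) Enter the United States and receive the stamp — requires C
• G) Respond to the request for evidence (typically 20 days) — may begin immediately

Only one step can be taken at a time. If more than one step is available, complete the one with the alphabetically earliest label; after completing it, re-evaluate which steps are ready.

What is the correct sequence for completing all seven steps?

Only G has no prerequisites, so it is first.
Ready: C and D. C has the earlier label → C.
A, D and F are all available; A has the earlier label → A.
E now also ready, so the ready set is {D, E, F}; D has the earlier label → D.
B, E and F are all available; B has the earlier label → B.
Ready: E and F. E has the earlier label → E.
That leaves F as the only ready step → F.

G → C → A → D → B → E → F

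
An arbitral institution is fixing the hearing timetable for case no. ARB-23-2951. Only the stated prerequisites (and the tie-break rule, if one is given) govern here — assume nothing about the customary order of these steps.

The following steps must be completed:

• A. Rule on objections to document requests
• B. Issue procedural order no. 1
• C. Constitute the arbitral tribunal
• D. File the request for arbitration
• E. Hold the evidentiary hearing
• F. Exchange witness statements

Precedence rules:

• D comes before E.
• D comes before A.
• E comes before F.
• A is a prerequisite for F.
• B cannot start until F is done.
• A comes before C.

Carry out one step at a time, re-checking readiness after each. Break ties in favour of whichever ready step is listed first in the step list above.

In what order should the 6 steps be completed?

D, A, C, E, F, B

D is the only step with nothing outstanding, so it goes first.
Ready: A and E. A is listed earlier → A.
Ready: C and E. C is listed earlier → C.
E needed D, now all done → E.
Next only F has its prerequisites met → F.
B needed F, now all done → B.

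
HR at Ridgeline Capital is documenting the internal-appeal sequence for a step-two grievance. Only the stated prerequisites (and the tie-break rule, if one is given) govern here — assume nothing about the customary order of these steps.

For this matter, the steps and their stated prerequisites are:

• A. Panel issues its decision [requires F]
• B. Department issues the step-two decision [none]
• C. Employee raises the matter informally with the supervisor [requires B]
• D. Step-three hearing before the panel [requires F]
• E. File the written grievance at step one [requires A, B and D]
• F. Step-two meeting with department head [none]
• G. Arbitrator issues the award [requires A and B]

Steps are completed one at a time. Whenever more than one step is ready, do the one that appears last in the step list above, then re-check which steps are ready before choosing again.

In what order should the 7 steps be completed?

F, D, B, C, A, G, E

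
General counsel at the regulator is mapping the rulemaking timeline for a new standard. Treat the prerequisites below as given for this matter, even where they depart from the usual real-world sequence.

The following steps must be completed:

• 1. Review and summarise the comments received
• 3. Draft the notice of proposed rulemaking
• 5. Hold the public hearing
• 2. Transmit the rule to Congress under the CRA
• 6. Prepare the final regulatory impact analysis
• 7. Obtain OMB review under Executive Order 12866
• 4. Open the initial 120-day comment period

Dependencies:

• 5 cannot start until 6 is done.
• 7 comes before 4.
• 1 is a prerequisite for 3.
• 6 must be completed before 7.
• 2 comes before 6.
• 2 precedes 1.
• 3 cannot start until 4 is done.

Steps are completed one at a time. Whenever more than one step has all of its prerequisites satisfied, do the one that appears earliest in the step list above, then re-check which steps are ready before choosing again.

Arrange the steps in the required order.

2 has no prerequisites → 2 first.
Ready: 1 and 6. 1 is listed earlier → 1.
That leaves 6 as the only ready step → 6.
Now 5 and 7 have their prerequisites met. 5 is listed earlier, so 5 next.
7 needed 6, now all done → 7.
4 is the only step now ready → 4.
3 needed 1 and 4, now all done → 3.

2, 1, 6, 5, 7, 4, 3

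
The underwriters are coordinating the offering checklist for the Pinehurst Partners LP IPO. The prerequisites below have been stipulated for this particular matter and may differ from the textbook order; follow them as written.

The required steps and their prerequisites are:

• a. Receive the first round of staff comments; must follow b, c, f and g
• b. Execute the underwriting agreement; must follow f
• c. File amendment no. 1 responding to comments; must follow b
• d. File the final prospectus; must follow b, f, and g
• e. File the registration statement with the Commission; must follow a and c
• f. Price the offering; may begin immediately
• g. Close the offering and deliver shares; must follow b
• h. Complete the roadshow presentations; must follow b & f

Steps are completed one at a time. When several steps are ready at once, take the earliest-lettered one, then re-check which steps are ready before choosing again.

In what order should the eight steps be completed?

f → b → c → g → a → d → e → h

Only f has no prerequisites, so it is first.
b needed f, now all done → b.
Ready: c, g and h. c has the earlier label → c.
Ready: g and h. g has the earlier label → g.
a and d now also ready, so the ready set is {a, d, h}; a has the earlier label → a.
Now d, e and h have their prerequisites met. d has the earlier label, so d next.
Now e and h have their prerequisites met. e has the earlier label, so e next.
h needed b and f, now all done → h.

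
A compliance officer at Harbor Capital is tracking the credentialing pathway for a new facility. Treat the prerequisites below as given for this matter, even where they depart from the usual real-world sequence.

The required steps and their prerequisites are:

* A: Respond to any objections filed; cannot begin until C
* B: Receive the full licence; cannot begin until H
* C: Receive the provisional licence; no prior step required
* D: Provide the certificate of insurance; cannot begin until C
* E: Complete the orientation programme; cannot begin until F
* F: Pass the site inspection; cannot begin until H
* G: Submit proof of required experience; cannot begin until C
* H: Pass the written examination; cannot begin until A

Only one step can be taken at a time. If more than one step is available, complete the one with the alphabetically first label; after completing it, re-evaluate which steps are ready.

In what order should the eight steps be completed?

C is the only step with nothing outstanding, so it goes first.
Now A, D and G have their prerequisites met. A has the earlier label, so A next.
Now D, G and H have their prerequisites met. D has the earlier label, so D next.
Now G and H have their prerequisites met. G has the earlier label, so G next.
H is the only step now ready → H.
Ready: B and F. B has the earlier label → B.
F needed H, now all done → F.
E is the only step now ready → E.

C → A → D → G → H → B → F → E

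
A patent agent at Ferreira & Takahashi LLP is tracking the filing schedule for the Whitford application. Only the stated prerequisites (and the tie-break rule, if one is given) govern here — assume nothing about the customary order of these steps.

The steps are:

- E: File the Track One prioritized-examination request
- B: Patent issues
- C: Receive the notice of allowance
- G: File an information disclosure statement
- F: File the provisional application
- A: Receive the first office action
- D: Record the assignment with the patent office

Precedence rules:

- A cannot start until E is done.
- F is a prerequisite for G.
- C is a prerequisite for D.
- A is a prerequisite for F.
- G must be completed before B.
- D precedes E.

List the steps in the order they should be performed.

C, D, E, A, F, G, B

C has no prerequisites → C first.
D needed C, now all done → D.
That leaves E as the only ready step → E.
Next only A has its prerequisites met → A.
F needed A, now all done → F.
G needed F, now all done → G.
That leaves B as the only ready step → B.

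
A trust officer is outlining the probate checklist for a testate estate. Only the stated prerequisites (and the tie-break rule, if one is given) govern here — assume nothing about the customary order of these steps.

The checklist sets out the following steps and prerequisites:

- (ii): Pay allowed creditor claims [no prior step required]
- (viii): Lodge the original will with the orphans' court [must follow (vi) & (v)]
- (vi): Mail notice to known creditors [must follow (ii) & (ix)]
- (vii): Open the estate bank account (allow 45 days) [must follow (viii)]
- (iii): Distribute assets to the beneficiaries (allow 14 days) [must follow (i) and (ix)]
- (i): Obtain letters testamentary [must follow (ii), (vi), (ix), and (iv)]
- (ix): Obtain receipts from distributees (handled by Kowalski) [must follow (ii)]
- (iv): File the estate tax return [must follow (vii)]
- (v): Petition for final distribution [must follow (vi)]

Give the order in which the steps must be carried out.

(ii) has no prerequisites → (ii) first.
That leaves (ix) as the only ready step → (ix).
Next only (vi) has its prerequisites met → (vi).
That leaves (v) as the only ready step → (v).
(viii) is the only step now ready → (viii).
Next only (vii) has its prerequisites met → (vii).
(iv) needed (vii), now all done → (iv).
Next only (i) has its prerequisites met → (i).
(iii) needed (i) and (ix), now all done → (iii).

(ii) (ix) (vi) (v) (viii) (vii) (iv) (i) (iii)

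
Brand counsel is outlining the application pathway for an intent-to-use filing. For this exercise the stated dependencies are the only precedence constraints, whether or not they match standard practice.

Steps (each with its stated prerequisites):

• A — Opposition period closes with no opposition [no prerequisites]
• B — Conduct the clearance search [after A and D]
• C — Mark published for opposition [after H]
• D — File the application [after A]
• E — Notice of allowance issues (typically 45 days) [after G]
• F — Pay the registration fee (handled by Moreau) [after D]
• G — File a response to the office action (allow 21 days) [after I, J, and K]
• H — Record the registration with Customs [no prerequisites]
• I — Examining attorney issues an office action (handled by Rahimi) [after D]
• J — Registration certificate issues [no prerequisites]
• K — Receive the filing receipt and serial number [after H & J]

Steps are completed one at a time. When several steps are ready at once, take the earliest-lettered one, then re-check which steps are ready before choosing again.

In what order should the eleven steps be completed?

A → D → B → F → H → C → I → J → K → G → E

Nothing is required for A, H and J. A has the earlier label → A first.
D now also ready, so the ready set is {D, H, J}; D has the earlier label → D.
B, F and I now also ready, so the ready set is {B, F, H, I, J}; B has the earlier label → B.
Now F, H, I and J have their prerequisites met. F has the earlier label, so F next.
Now H, I and J have their prerequisites met. H has the earlier label, so H next.
C, I and J are all available; C has the earlier label → C.
I and J are both available; I has the earlier label → I.
Next only J has its prerequisites met → J.
K is the only step now ready → K.
G needed I, J and K, now all done → G.
E needed G, now all done → E.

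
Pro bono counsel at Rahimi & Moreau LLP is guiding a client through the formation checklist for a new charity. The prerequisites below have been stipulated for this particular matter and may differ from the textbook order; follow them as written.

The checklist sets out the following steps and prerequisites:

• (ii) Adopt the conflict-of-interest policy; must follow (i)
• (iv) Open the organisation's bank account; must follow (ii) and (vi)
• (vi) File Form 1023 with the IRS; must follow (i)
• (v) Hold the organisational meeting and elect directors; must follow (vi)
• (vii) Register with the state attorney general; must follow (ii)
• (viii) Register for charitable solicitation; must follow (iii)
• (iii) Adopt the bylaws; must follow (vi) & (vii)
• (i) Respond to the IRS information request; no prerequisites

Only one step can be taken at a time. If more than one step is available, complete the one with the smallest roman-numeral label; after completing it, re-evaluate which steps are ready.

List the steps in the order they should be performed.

Only (i) has no prerequisites, so it is first.
Ready: (ii) and (vi). (ii) has the earlier label → (ii).
(vii) now also ready, so the ready set is {(vi), (vii)}; (vi) has the earlier label → (vi).
Now (iv), (v) and (vii) have their prerequisites met. (iv) has the earlier label, so (iv) next.
(v) and (vii) are both available; (v) has the earlier label → (v).
(vii) is the only step now ready → (vii).
That leaves (iii) as the only ready step → (iii).
(viii) needed (iii), now all done → (viii).

(i) → (ii) → (vi) → (iv) → (v) → (vii) → (iii) → (viii)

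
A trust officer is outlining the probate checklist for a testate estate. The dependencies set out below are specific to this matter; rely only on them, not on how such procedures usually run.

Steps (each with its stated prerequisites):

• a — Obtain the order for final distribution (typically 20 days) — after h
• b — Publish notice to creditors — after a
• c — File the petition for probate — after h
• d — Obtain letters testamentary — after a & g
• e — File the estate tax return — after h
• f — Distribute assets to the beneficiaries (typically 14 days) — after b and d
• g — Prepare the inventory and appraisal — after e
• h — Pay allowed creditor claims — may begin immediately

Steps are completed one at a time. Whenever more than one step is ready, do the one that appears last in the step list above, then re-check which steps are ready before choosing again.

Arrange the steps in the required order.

h, e, g, c, a, d, b, f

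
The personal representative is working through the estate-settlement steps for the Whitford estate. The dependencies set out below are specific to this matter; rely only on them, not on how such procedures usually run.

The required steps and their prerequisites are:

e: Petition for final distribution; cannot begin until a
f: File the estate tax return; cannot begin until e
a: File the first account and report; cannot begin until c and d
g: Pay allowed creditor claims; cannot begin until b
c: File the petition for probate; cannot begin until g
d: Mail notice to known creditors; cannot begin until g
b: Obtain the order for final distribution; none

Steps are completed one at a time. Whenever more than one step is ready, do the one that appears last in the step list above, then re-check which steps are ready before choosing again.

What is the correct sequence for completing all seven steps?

b, g, d, c, a, e, f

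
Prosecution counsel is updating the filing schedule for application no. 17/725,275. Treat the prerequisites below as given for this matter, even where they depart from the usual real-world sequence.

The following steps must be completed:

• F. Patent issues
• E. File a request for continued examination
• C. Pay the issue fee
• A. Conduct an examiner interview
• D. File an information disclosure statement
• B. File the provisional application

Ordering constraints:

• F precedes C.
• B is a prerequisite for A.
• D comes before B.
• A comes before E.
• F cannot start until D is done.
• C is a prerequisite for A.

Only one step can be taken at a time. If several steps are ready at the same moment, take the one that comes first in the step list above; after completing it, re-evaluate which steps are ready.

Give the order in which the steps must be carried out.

D is the only step with nothing outstanding, so it goes first.
F and B are both available; F is listed earlier → F.
Ready: C and B. C is listed earlier → C.
B needed D, now all done → B.
That leaves A as the only ready step → A.
Next only E has its prerequisites met → E.

D, F, C, B, A, E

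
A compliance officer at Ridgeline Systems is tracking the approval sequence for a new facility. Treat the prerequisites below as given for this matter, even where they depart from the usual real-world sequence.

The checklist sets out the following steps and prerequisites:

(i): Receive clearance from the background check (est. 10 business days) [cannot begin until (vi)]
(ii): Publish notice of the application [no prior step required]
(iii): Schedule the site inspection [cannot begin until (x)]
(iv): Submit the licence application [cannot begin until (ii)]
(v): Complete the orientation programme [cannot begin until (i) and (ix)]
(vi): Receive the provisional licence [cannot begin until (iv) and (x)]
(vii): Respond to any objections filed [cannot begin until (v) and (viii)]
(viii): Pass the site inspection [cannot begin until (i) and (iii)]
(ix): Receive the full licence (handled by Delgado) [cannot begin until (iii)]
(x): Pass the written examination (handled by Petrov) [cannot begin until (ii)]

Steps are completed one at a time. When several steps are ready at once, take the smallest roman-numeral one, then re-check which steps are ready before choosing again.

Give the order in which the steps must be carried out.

(ii) is the only step with nothing outstanding, so it goes first.
Now (iv) and (x) have their prerequisites met. (iv) has the earlier label, so (iv) next.
That leaves (x) as the only ready step → (x).
Now (iii) and (vi) have their prerequisites met. (iii) has the earlier label, so (iii) next.
Ready: (vi) and (ix). (vi) has the earlier label → (vi).
(i) and (ix) are both available; (i) has the earlier label → (i).
(viii) now also ready, so the ready set is {(viii), (ix)}; (viii) has the earlier label → (viii).
Next only (ix) has its prerequisites met → (ix).
Next only (v) has its prerequisites met → (v).
(vii) needed (v) and (viii), now all done → (vii).

(ii) (iv) (x) (iii) (vi) (i) (viii) (ix) (v) (vii)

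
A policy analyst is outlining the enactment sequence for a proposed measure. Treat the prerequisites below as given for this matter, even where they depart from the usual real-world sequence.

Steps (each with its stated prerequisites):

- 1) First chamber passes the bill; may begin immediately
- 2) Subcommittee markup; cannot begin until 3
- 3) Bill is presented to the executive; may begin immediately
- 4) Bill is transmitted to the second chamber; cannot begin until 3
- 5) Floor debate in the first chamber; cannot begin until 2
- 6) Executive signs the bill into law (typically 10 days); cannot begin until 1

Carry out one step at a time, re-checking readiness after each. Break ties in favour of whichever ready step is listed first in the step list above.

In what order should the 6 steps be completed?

1, 3, 2, 4, 5, 6

Nothing is required for 1 and 3. 1 is listed earlier → 1 first.
Ready: 3 and 6. 3 is listed earlier → 3.
Now 2, 4 and 6 have their prerequisites met. 2 is listed earlier, so 2 next.
Ready: 4, 5 and 6. 4 is listed earlier → 4.
Now 5 and 6 have their prerequisites met. 5 is listed earlier, so 5 next.
That leaves 6 as the only ready step → 6.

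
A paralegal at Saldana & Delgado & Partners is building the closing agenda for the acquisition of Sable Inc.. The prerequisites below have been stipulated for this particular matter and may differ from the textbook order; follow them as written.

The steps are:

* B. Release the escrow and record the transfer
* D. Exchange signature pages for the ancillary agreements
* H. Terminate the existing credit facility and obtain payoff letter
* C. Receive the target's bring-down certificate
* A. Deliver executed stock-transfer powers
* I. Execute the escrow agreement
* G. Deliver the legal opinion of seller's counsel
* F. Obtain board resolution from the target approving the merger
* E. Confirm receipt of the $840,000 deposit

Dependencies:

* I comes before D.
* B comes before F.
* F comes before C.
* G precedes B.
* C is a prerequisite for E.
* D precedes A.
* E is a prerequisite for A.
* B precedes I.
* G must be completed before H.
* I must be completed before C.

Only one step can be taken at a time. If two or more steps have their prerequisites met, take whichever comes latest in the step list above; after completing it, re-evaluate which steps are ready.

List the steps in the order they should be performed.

G, H, B, F, I, C, E, D, A

G is the only step with nothing outstanding, so it goes first.
Ready: H and B. H is listed later → H.
B is the only step now ready → B.
Now F and I have their prerequisites met. F is listed later, so F next.
I is the only step now ready → I.
Now C and D have their prerequisites met. C is listed later, so C next.
E now also ready, so the ready set is {E, D}; E is listed later → E.
D is the only step now ready → D.
That leaves A as the only ready step → A.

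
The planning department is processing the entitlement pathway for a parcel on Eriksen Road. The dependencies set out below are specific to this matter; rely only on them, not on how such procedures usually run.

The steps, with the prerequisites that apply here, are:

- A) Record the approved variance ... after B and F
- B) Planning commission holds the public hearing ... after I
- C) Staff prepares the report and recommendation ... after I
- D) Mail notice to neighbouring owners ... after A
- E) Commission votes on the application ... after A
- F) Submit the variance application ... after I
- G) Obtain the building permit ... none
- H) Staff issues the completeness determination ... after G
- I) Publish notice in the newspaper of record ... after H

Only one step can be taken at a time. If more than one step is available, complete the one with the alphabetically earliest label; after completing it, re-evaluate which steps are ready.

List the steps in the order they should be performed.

Only G has no prerequisites, so it is first.
That leaves H as the only ready step → H.
Next only I has its prerequisites met → I.
Ready: B, C and F. B has the earlier label → B.
Now C and F have their prerequisites met. C has the earlier label, so C next.
Next only F has its prerequisites met → F.
That leaves A as the only ready step → A.
D and E are both available; D has the earlier label → D.
E needed A, now all done → E.

G, H, I, B, C, F, A, D, E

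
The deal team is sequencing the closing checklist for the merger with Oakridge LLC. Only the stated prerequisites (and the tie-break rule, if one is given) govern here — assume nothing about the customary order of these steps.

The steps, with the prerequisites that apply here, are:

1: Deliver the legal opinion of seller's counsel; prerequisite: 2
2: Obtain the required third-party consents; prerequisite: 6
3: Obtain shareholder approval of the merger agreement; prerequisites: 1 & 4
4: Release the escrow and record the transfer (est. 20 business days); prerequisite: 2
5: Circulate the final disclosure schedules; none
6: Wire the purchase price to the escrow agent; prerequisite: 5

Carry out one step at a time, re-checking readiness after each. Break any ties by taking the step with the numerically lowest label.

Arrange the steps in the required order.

5 has no prerequisites → 5 first.
Next only 6 has its prerequisites met → 6.
2 needed 6, now all done → 2.
Now 1 and 4 have their prerequisites met. 1 has the earlier label, so 1 next.
Next only 4 has its prerequisites met → 4.
That leaves 3 as the only ready step → 3.

5 → 6 → 2 → 1 → 4 → 3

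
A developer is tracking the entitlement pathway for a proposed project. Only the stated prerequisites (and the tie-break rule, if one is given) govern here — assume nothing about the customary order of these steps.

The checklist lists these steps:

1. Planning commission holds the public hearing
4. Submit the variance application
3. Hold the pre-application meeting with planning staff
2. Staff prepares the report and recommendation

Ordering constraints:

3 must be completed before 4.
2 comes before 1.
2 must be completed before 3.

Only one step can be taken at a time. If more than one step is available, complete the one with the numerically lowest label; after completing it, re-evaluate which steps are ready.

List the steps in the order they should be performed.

2 → 1 → 3 → 4

2 has no prerequisites → 2 first.
Ready: 1 and 3. 1 has the earlier label → 1.
3 needed 2, now all done → 3.
4 is the only step now ready → 4.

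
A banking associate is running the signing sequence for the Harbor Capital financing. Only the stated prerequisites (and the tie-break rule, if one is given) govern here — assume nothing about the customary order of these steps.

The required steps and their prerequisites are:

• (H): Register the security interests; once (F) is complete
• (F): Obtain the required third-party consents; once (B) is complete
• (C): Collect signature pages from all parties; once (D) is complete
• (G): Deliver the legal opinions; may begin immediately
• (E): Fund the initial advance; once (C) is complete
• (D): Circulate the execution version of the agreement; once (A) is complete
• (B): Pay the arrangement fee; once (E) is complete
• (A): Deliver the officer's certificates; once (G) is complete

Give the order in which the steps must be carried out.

(G) → (A) → (D) → (C) → (E) → (B) → (F) → (H)

(G) has no prerequisites → (G) first.
Next only (A) has its prerequisites met → (A).
That leaves (D) as the only ready step → (D).
(C) needed (D), now all done → (C).
(E) is the only step now ready → (E).
(B) is the only step now ready → (B).
(F) is the only step now ready → (F).
(H) needed (F), now all done → (H).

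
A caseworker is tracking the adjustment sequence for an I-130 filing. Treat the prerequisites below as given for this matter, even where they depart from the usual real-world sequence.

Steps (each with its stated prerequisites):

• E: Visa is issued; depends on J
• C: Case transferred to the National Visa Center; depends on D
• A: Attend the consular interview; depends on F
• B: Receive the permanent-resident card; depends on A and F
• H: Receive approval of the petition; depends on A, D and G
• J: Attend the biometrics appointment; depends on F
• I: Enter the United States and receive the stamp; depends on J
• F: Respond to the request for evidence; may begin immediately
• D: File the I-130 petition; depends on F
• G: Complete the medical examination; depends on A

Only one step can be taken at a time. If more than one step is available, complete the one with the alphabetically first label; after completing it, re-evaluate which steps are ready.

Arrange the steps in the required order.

F is the only step with nothing outstanding, so it goes first.
A, D and J are all available; A has the earlier label → A.
B, D, G and J are all available; B has the earlier label → B.
Ready: D, G and J. D has the earlier label → D.
Ready: C, G and J. C has the earlier label → C.
Ready: G and J. G has the earlier label → G.
Ready: H and J. H has the earlier label → H.
J is the only step now ready → J.
Now E and I have their prerequisites met. E has the earlier label, so E next.
Next only I has its prerequisites met → I.

F, A, B, D, C, G, H, J, E, I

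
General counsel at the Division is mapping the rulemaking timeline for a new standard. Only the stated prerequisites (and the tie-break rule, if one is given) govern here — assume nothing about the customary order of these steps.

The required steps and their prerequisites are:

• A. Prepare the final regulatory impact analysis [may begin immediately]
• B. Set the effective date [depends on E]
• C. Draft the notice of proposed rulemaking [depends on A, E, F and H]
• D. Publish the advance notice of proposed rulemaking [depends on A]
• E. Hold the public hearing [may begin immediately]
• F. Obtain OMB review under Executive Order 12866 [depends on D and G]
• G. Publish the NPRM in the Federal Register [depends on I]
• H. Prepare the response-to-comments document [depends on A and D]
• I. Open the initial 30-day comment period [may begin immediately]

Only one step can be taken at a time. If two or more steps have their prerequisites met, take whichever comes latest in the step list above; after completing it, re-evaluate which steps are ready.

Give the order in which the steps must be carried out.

I G E B A D H F C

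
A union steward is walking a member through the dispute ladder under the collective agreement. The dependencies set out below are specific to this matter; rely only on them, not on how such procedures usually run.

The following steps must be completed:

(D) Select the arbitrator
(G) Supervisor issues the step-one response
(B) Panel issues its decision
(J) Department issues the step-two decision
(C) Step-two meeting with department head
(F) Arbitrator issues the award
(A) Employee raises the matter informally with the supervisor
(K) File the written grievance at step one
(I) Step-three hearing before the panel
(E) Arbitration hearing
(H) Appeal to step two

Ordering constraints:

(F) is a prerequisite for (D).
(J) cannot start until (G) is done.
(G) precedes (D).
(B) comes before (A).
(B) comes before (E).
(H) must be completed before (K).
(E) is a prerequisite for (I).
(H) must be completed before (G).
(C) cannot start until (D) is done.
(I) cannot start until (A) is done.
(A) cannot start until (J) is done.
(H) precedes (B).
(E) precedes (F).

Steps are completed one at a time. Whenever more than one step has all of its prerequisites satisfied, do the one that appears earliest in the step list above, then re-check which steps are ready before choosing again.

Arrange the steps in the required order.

(H), (G), (B), (J), (A), (K), (E), (F), (D), (C), (I)

(H) has no prerequisites → (H) first.
Ready: (G), (B) and (K). (G) is listed earlier → (G).
(J) now also ready, so the ready set is {(B), (J), (K)}; (B) is listed earlier → (B).
Ready: (J), (K) and (E). (J) is listed earlier → (J).
(A) now also ready, so the ready set is {(A), (K), (E)}; (A) is listed earlier → (A).
Now (K) and (E) have their prerequisites met. (K) is listed earlier, so (K) next.
(E) needed (B), now all done → (E).
Now (F) and (I) have their prerequisites met. (F) is listed earlier, so (F) next.
(D) and (I) are both available; (D) is listed earlier → (D).
(C) now also ready, so the ready set is {(C), (I)}; (C) is listed earlier → (C).
(I) is the only step now ready → (I).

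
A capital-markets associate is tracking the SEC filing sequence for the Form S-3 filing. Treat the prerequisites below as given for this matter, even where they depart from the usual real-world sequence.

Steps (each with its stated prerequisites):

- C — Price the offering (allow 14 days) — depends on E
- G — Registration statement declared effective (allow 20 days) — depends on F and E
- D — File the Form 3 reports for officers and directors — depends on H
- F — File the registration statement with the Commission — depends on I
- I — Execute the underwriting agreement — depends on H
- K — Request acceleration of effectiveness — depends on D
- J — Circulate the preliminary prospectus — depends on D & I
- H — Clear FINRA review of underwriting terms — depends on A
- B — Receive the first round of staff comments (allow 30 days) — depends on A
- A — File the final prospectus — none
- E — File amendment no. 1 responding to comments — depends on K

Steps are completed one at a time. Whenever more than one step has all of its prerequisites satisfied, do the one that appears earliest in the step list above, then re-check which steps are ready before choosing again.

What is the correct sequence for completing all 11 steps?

A, H, D, I, F, K, J, B, E, C, G

A is the only step with nothing outstanding, so it goes first.
H and B are both available; H is listed earlier → H.
D, I and B are all available; D is listed earlier → D.
Ready: I, K and B. I is listed earlier → I.
F, K, J and B are all available; F is listed earlier → F.
Ready: K, J and B. K is listed earlier → K.
Ready: J, B and E. J is listed earlier → J.
B and E are both available; B is listed earlier → B.
Next only E has its prerequisites met → E.
Now C and G have their prerequisites met. C is listed earlier, so C next.
G needed F and E, now all done → G.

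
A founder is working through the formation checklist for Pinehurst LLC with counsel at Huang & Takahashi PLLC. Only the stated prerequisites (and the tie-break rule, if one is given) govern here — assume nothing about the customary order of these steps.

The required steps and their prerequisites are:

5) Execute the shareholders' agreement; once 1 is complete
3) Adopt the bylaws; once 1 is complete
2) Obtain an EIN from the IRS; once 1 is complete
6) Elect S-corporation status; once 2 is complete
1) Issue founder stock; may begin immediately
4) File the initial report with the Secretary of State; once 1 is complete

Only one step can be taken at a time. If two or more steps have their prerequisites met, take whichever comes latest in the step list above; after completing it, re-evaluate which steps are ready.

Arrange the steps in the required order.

1 is the only step with nothing outstanding, so it goes first.
Ready: 4, 2, 3 and 5. 4 is listed later → 4.
Ready: 2, 3 and 5. 2 is listed later → 2.
Now 6, 3 and 5 have their prerequisites met. 6 is listed later, so 6 next.
Now 3 and 5 have their prerequisites met. 3 is listed later, so 3 next.
5 is the only step now ready → 5.

1, 4, 2, 6, 3, 5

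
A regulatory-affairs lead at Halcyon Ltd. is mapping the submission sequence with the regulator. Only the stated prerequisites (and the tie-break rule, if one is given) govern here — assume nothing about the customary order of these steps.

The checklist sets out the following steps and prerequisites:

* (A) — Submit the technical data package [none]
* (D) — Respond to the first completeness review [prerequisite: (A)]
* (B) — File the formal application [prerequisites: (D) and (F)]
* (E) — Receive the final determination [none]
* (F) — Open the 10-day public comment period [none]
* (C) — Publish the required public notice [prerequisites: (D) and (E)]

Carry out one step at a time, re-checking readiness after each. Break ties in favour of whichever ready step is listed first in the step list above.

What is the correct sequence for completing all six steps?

(A) (D) (E) (F) (B) (C)

(A), (E) and (F) have no prerequisites; (A) is listed earlier, so (A) is first.
(D) now also ready, so the ready set is {(D), (E), (F)}; (D) is listed earlier → (D).
Ready: (E) and (F). (E) is listed earlier → (E).
(C) now also ready, so the ready set is {(F), (C)}; (F) is listed earlier → (F).
(B) now also ready, so the ready set is {(B), (C)}; (B) is listed earlier → (B).
(C) needed (D) and (E), now all done → (C).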